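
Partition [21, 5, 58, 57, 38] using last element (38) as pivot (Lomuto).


Pivot: 38
  21 <= 38: advance i (no swap)
  5 <= 38: advance i (no swap)
Place pivot at 2: [21, 5, 38, 57, 58]

Partitioned: [21, 5, 38, 57, 58]


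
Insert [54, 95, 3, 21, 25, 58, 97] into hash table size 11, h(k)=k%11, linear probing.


Insert 54: h=10 -> slot 10
Insert 95: h=7 -> slot 7
Insert 3: h=3 -> slot 3
Insert 21: h=10, 1 probes -> slot 0
Insert 25: h=3, 1 probes -> slot 4
Insert 58: h=3, 2 probes -> slot 5
Insert 97: h=9 -> slot 9

Table: [21, None, None, 3, 25, 58, None, 95, None, 97, 54]


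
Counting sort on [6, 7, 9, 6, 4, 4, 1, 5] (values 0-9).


Input: [6, 7, 9, 6, 4, 4, 1, 5]
Counts: [0, 1, 0, 0, 2, 1, 2, 1, 0, 1]

Sorted: [1, 4, 4, 5, 6, 6, 7, 9]


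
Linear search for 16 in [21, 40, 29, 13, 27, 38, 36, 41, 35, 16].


i=0: 21!=16
i=1: 40!=16
i=2: 29!=16
i=3: 13!=16
i=4: 27!=16
i=5: 38!=16
i=6: 36!=16
i=7: 41!=16
i=8: 35!=16
i=9: 16==16 found!

Found at 9, 10 comps


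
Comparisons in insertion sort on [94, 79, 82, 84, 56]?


Algorithm: insertion sort
Input: [94, 79, 82, 84, 56]
Sorted: [56, 79, 82, 84, 94]

9


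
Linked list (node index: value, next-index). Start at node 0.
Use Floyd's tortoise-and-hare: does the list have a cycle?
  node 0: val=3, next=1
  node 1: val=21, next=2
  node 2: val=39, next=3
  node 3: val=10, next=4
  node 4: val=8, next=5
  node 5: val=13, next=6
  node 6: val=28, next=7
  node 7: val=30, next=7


Floyd's tortoise (slow, +1) and hare (fast, +2):
  init: slow=0, fast=0
  step 1: slow=1, fast=2
  step 2: slow=2, fast=4
  step 3: slow=3, fast=6
  step 4: slow=4, fast=7
  step 5: slow=5, fast=7
  step 6: slow=6, fast=7
  step 7: slow=7, fast=7
  slow == fast at node 7: cycle detected

Cycle: yes


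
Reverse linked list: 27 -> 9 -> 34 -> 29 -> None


Step 1: curr=27, set curr.next=prev(None) | reversed so far: 27
Step 2: curr=9, set curr.next=prev(27) | reversed so far: 9 -> 27
Step 3: curr=34, set curr.next=prev(9) | reversed so far: 34 -> 9 -> 27
Step 4: curr=29, set curr.next=prev(34) | reversed so far: 29 -> 34 -> 9 -> 27

29 -> 34 -> 9 -> 27 -> None


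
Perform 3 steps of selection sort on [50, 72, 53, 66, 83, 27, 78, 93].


Initial: [50, 72, 53, 66, 83, 27, 78, 93]
Step 1: min=27 at 5
  Swap: [27, 72, 53, 66, 83, 50, 78, 93]
Step 2: min=50 at 5
  Swap: [27, 50, 53, 66, 83, 72, 78, 93]
Step 3: min=53 at 2
  Swap: [27, 50, 53, 66, 83, 72, 78, 93]

After 3 steps: [27, 50, 53, 66, 83, 72, 78, 93]


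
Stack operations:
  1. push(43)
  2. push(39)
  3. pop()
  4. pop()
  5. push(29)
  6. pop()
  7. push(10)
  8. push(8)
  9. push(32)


push(43) -> [43]
push(39) -> [43, 39]
pop()->39, [43]
pop()->43, []
push(29) -> [29]
pop()->29, []
push(10) -> [10]
push(8) -> [10, 8]
push(32) -> [10, 8, 32]

Final stack: [10, 8, 32]


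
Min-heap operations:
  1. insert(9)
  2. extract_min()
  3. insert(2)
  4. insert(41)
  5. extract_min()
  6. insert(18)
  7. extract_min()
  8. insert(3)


insert(9) -> [9]
extract_min()->9, []
insert(2) -> [2]
insert(41) -> [2, 41]
extract_min()->2, [41]
insert(18) -> [18, 41]
extract_min()->18, [41]
insert(3) -> [3, 41]

Final heap: [3, 41]


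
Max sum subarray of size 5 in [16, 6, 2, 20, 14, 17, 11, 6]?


[0:5]: 58
[1:6]: 59
[2:7]: 64
[3:8]: 68

Max: 68 at [3:8]


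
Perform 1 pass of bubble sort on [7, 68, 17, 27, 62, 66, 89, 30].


Initial: [7, 68, 17, 27, 62, 66, 89, 30]
Pass 1: [7, 17, 27, 62, 66, 68, 30, 89] (5 swaps)

After 1 pass: [7, 17, 27, 62, 66, 68, 30, 89]


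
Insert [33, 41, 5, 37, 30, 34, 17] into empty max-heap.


Insert 33: [33]
Insert 41: [41, 33]
Insert 5: [41, 33, 5]
Insert 37: [41, 37, 5, 33]
Insert 30: [41, 37, 5, 33, 30]
Insert 34: [41, 37, 34, 33, 30, 5]
Insert 17: [41, 37, 34, 33, 30, 5, 17]

Final heap: [41, 37, 34, 33, 30, 5, 17]


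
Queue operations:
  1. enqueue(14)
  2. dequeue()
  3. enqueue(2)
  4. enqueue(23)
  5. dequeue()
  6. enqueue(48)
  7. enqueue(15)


enqueue(14) -> [14]
dequeue()->14, []
enqueue(2) -> [2]
enqueue(23) -> [2, 23]
dequeue()->2, [23]
enqueue(48) -> [23, 48]
enqueue(15) -> [23, 48, 15]

Final queue: [23, 48, 15]


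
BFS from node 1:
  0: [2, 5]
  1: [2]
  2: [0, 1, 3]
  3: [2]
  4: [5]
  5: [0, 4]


Visit 1, enqueue [2]
Visit 2, enqueue [0, 3]
Visit 0, enqueue [5]
Visit 3, enqueue []
Visit 5, enqueue [4]
Visit 4, enqueue []

BFS order: [1, 2, 0, 3, 5, 4]


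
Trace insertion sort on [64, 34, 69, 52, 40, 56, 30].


Initial: [64, 34, 69, 52, 40, 56, 30]
Insert 34: [34, 64, 69, 52, 40, 56, 30]
Insert 69: [34, 64, 69, 52, 40, 56, 30]
Insert 52: [34, 52, 64, 69, 40, 56, 30]
Insert 40: [34, 40, 52, 64, 69, 56, 30]
Insert 56: [34, 40, 52, 56, 64, 69, 30]
Insert 30: [30, 34, 40, 52, 56, 64, 69]

Sorted: [30, 34, 40, 52, 56, 64, 69]


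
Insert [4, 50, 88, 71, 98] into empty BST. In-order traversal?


Insert 4: root
Insert 50: R from 4
Insert 88: R from 4 -> R from 50
Insert 71: R from 4 -> R from 50 -> L from 88
Insert 98: R from 4 -> R from 50 -> R from 88

In-order: [4, 50, 71, 88, 98]


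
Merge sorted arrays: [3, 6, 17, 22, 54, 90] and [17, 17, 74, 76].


Take 3 from A
Take 6 from A
Take 17 from A
Take 17 from B
Take 17 from B
Take 22 from A
Take 54 from A
Take 74 from B
Take 76 from B

Merged: [3, 6, 17, 17, 17, 22, 54, 74, 76, 90]


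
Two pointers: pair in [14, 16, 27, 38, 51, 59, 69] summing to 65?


lo=0(14)+hi=6(69)=83
lo=0(14)+hi=5(59)=73
lo=0(14)+hi=4(51)=65

Yes: 14+51=65


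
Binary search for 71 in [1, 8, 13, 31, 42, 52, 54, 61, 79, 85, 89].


Step 1: lo=0, hi=10, mid=5, val=52
Step 2: lo=6, hi=10, mid=8, val=79
Step 3: lo=6, hi=7, mid=6, val=54
Step 4: lo=7, hi=7, mid=7, val=61

Not found


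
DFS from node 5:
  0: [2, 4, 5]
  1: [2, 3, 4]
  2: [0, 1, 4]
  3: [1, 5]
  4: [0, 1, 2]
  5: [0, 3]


Visit 5, push [3, 0]
Visit 0, push [4, 2]
Visit 2, push [4, 1]
Visit 1, push [4, 3]
Visit 3, push []
Visit 4, push []

DFS order: [5, 0, 2, 1, 3, 4]


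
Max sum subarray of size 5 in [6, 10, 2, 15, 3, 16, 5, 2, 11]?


[0:5]: 36
[1:6]: 46
[2:7]: 41
[3:8]: 41
[4:9]: 37

Max: 46 at [1:6]


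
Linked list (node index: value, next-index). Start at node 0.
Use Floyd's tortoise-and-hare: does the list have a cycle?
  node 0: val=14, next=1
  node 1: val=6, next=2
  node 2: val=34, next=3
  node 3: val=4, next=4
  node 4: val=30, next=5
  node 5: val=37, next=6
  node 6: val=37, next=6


Floyd's tortoise (slow, +1) and hare (fast, +2):
  init: slow=0, fast=0
  step 1: slow=1, fast=2
  step 2: slow=2, fast=4
  step 3: slow=3, fast=6
  step 4: slow=4, fast=6
  step 5: slow=5, fast=6
  step 6: slow=6, fast=6
  slow == fast at node 6: cycle detected

Cycle: yes


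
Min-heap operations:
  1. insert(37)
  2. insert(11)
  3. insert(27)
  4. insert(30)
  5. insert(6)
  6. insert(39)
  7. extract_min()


insert(37) -> [37]
insert(11) -> [11, 37]
insert(27) -> [11, 37, 27]
insert(30) -> [11, 30, 27, 37]
insert(6) -> [6, 11, 27, 37, 30]
insert(39) -> [6, 11, 27, 37, 30, 39]
extract_min()->6, [11, 30, 27, 37, 39]

Final heap: [11, 30, 27, 37, 39]


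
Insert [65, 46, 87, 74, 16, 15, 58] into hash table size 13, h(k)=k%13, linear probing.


Insert 65: h=0 -> slot 0
Insert 46: h=7 -> slot 7
Insert 87: h=9 -> slot 9
Insert 74: h=9, 1 probes -> slot 10
Insert 16: h=3 -> slot 3
Insert 15: h=2 -> slot 2
Insert 58: h=6 -> slot 6

Table: [65, None, 15, 16, None, None, 58, 46, None, 87, 74, None, None]


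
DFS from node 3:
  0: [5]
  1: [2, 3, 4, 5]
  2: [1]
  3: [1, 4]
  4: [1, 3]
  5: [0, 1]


Visit 3, push [4, 1]
Visit 1, push [5, 4, 2]
Visit 2, push []
Visit 4, push []
Visit 5, push [0]
Visit 0, push []

DFS order: [3, 1, 2, 4, 5, 0]


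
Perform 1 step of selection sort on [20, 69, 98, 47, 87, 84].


Initial: [20, 69, 98, 47, 87, 84]
Step 1: min=20 at 0
  Swap: [20, 69, 98, 47, 87, 84]

After 1 step: [20, 69, 98, 47, 87, 84]


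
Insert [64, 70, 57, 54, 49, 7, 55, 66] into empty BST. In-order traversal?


Insert 64: root
Insert 70: R from 64
Insert 57: L from 64
Insert 54: L from 64 -> L from 57
Insert 49: L from 64 -> L from 57 -> L from 54
Insert 7: L from 64 -> L from 57 -> L from 54 -> L from 49
Insert 55: L from 64 -> L from 57 -> R from 54
Insert 66: R from 64 -> L from 70

In-order: [7, 49, 54, 55, 57, 64, 66, 70]


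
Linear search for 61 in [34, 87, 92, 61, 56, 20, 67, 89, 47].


i=0: 34!=61
i=1: 87!=61
i=2: 92!=61
i=3: 61==61 found!

Found at 3, 4 comps


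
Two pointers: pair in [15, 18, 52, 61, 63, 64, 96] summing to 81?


lo=0(15)+hi=6(96)=111
lo=0(15)+hi=5(64)=79
lo=1(18)+hi=5(64)=82
lo=1(18)+hi=4(63)=81

Yes: 18+63=81


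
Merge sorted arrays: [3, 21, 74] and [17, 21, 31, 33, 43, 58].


Take 3 from A
Take 17 from B
Take 21 from A
Take 21 from B
Take 31 from B
Take 33 from B
Take 43 from B
Take 58 from B

Merged: [3, 17, 21, 21, 31, 33, 43, 58, 74]


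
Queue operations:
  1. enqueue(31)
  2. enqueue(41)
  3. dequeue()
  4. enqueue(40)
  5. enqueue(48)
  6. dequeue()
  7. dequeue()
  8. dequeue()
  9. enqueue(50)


enqueue(31) -> [31]
enqueue(41) -> [31, 41]
dequeue()->31, [41]
enqueue(40) -> [41, 40]
enqueue(48) -> [41, 40, 48]
dequeue()->41, [40, 48]
dequeue()->40, [48]
dequeue()->48, []
enqueue(50) -> [50]

Final queue: [50]


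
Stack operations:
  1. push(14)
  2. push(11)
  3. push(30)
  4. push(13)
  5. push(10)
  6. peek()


push(14) -> [14]
push(11) -> [14, 11]
push(30) -> [14, 11, 30]
push(13) -> [14, 11, 30, 13]
push(10) -> [14, 11, 30, 13, 10]
peek()->10

Final stack: [14, 11, 30, 13, 10]


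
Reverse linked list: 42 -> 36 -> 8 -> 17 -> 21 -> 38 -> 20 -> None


Step 1: curr=42, set curr.next=prev(None) | reversed so far: 42
Step 2: curr=36, set curr.next=prev(42) | reversed so far: 36 -> 42
Step 3: curr=8, set curr.next=prev(36) | reversed so far: 8 -> 36 -> 42
Step 4: curr=17, set curr.next=prev(8) | reversed so far: 17 -> 8 -> 36 -> 42
Step 5: curr=21, set curr.next=prev(17) | reversed so far: 21 -> 17 -> 8 -> 36 -> 42
Step 6: curr=38, set curr.next=prev(21) | reversed so far: 38 -> 21 -> 17 -> 8 -> 36 -> 42
Step 7: curr=20, set curr.next=prev(38) | reversed so far: 20 -> 38 -> 21 -> 17 -> 8 -> 36 -> 42

20 -> 38 -> 21 -> 17 -> 8 -> 36 -> 42 -> None


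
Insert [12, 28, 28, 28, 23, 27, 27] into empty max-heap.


Insert 12: [12]
Insert 28: [28, 12]
Insert 28: [28, 12, 28]
Insert 28: [28, 28, 28, 12]
Insert 23: [28, 28, 28, 12, 23]
Insert 27: [28, 28, 28, 12, 23, 27]
Insert 27: [28, 28, 28, 12, 23, 27, 27]

Final heap: [28, 28, 28, 12, 23, 27, 27]


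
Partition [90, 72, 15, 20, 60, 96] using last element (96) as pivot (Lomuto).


Pivot: 96
  90 <= 96: advance i (no swap)
  72 <= 96: advance i (no swap)
  15 <= 96: advance i (no swap)
  20 <= 96: advance i (no swap)
  60 <= 96: advance i (no swap)
Place pivot at 5: [90, 72, 15, 20, 60, 96]

Partitioned: [90, 72, 15, 20, 60, 96]


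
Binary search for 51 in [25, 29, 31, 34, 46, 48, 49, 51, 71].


Step 1: lo=0, hi=8, mid=4, val=46
Step 2: lo=5, hi=8, mid=6, val=49
Step 3: lo=7, hi=8, mid=7, val=51

Found at index 7


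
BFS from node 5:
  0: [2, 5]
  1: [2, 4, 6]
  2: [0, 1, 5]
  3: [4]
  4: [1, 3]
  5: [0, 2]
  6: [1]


Visit 5, enqueue [0, 2]
Visit 0, enqueue []
Visit 2, enqueue [1]
Visit 1, enqueue [4, 6]
Visit 4, enqueue [3]
Visit 6, enqueue []
Visit 3, enqueue []

BFS order: [5, 0, 2, 1, 4, 6, 3]


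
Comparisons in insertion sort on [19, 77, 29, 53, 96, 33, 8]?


Algorithm: insertion sort
Input: [19, 77, 29, 53, 96, 33, 8]
Sorted: [8, 19, 29, 33, 53, 77, 96]

16


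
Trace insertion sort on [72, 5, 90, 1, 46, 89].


Initial: [72, 5, 90, 1, 46, 89]
Insert 5: [5, 72, 90, 1, 46, 89]
Insert 90: [5, 72, 90, 1, 46, 89]
Insert 1: [1, 5, 72, 90, 46, 89]
Insert 46: [1, 5, 46, 72, 90, 89]
Insert 89: [1, 5, 46, 72, 89, 90]

Sorted: [1, 5, 46, 72, 89, 90]


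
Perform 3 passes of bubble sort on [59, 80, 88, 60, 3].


Initial: [59, 80, 88, 60, 3]
Pass 1: [59, 80, 60, 3, 88] (2 swaps)
Pass 2: [59, 60, 3, 80, 88] (2 swaps)
Pass 3: [59, 3, 60, 80, 88] (1 swaps)

After 3 passes: [59, 3, 60, 80, 88]


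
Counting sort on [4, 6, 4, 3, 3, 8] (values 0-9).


Input: [4, 6, 4, 3, 3, 8]
Counts: [0, 0, 0, 2, 2, 0, 1, 0, 1, 0]

Sorted: [3, 3, 4, 4, 6, 8]


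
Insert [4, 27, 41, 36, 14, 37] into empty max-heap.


Insert 4: [4]
Insert 27: [27, 4]
Insert 41: [41, 4, 27]
Insert 36: [41, 36, 27, 4]
Insert 14: [41, 36, 27, 4, 14]
Insert 37: [41, 36, 37, 4, 14, 27]

Final heap: [41, 36, 37, 4, 14, 27]


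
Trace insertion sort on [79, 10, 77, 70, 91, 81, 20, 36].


Initial: [79, 10, 77, 70, 91, 81, 20, 36]
Insert 10: [10, 79, 77, 70, 91, 81, 20, 36]
Insert 77: [10, 77, 79, 70, 91, 81, 20, 36]
Insert 70: [10, 70, 77, 79, 91, 81, 20, 36]
Insert 91: [10, 70, 77, 79, 91, 81, 20, 36]
Insert 81: [10, 70, 77, 79, 81, 91, 20, 36]
Insert 20: [10, 20, 70, 77, 79, 81, 91, 36]
Insert 36: [10, 20, 36, 70, 77, 79, 81, 91]

Sorted: [10, 20, 36, 70, 77, 79, 81, 91]


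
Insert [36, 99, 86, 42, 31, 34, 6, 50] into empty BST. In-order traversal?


Insert 36: root
Insert 99: R from 36
Insert 86: R from 36 -> L from 99
Insert 42: R from 36 -> L from 99 -> L from 86
Insert 31: L from 36
Insert 34: L from 36 -> R from 31
Insert 6: L from 36 -> L from 31
Insert 50: R from 36 -> L from 99 -> L from 86 -> R from 42

In-order: [6, 31, 34, 36, 42, 50, 86, 99]


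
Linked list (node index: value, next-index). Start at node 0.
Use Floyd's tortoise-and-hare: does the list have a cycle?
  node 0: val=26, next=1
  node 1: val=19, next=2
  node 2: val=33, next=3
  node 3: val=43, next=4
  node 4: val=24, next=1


Floyd's tortoise (slow, +1) and hare (fast, +2):
  init: slow=0, fast=0
  step 1: slow=1, fast=2
  step 2: slow=2, fast=4
  step 3: slow=3, fast=2
  step 4: slow=4, fast=4
  slow == fast at node 4: cycle detected

Cycle: yes


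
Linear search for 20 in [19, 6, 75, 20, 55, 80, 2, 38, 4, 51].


i=0: 19!=20
i=1: 6!=20
i=2: 75!=20
i=3: 20==20 found!

Found at 3, 4 comps


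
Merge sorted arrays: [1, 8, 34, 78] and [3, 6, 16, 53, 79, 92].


Take 1 from A
Take 3 from B
Take 6 from B
Take 8 from A
Take 16 from B
Take 34 from A
Take 53 from B
Take 78 from A

Merged: [1, 3, 6, 8, 16, 34, 53, 78, 79, 92]


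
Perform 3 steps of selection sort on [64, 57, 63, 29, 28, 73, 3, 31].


Initial: [64, 57, 63, 29, 28, 73, 3, 31]
Step 1: min=3 at 6
  Swap: [3, 57, 63, 29, 28, 73, 64, 31]
Step 2: min=28 at 4
  Swap: [3, 28, 63, 29, 57, 73, 64, 31]
Step 3: min=29 at 3
  Swap: [3, 28, 29, 63, 57, 73, 64, 31]

After 3 steps: [3, 28, 29, 63, 57, 73, 64, 31]


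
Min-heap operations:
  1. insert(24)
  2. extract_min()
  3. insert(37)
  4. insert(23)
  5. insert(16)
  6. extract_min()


insert(24) -> [24]
extract_min()->24, []
insert(37) -> [37]
insert(23) -> [23, 37]
insert(16) -> [16, 37, 23]
extract_min()->16, [23, 37]

Final heap: [23, 37]


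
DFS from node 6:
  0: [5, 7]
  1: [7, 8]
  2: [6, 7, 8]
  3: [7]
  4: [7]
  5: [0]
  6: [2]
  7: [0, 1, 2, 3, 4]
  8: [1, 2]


Visit 6, push [2]
Visit 2, push [8, 7]
Visit 7, push [4, 3, 1, 0]
Visit 0, push [5]
Visit 5, push []
Visit 1, push [8]
Visit 8, push []
Visit 3, push []
Visit 4, push []

DFS order: [6, 2, 7, 0, 5, 1, 8, 3, 4]


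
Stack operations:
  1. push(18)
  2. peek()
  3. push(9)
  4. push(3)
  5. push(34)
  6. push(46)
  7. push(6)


push(18) -> [18]
peek()->18
push(9) -> [18, 9]
push(3) -> [18, 9, 3]
push(34) -> [18, 9, 3, 34]
push(46) -> [18, 9, 3, 34, 46]
push(6) -> [18, 9, 3, 34, 46, 6]

Final stack: [18, 9, 3, 34, 46, 6]


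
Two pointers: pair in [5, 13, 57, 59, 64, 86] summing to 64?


lo=0(5)+hi=5(86)=91
lo=0(5)+hi=4(64)=69
lo=0(5)+hi=3(59)=64

Yes: 5+59=64


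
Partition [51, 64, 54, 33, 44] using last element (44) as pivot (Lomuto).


Pivot: 44
  33 <= 44: swap -> [33, 64, 54, 51, 44]
Place pivot at 1: [33, 44, 54, 51, 64]

Partitioned: [33, 44, 54, 51, 64]


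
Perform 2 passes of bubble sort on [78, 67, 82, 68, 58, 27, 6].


Initial: [78, 67, 82, 68, 58, 27, 6]
Pass 1: [67, 78, 68, 58, 27, 6, 82] (5 swaps)
Pass 2: [67, 68, 58, 27, 6, 78, 82] (4 swaps)

After 2 passes: [67, 68, 58, 27, 6, 78, 82]


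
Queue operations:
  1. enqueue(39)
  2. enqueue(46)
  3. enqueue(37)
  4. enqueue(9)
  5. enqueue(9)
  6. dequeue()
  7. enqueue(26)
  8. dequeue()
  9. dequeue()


enqueue(39) -> [39]
enqueue(46) -> [39, 46]
enqueue(37) -> [39, 46, 37]
enqueue(9) -> [39, 46, 37, 9]
enqueue(9) -> [39, 46, 37, 9, 9]
dequeue()->39, [46, 37, 9, 9]
enqueue(26) -> [46, 37, 9, 9, 26]
dequeue()->46, [37, 9, 9, 26]
dequeue()->37, [9, 9, 26]

Final queue: [9, 9, 26]


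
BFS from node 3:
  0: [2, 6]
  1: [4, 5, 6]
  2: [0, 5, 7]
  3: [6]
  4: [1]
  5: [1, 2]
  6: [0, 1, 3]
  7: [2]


Visit 3, enqueue [6]
Visit 6, enqueue [0, 1]
Visit 0, enqueue [2]
Visit 1, enqueue [4, 5]
Visit 2, enqueue [7]
Visit 4, enqueue []
Visit 5, enqueue []
Visit 7, enqueue []

BFS order: [3, 6, 0, 1, 2, 4, 5, 7]


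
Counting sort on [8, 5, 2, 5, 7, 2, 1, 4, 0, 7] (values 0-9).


Input: [8, 5, 2, 5, 7, 2, 1, 4, 0, 7]
Counts: [1, 1, 2, 0, 1, 2, 0, 2, 1, 0]

Sorted: [0, 1, 2, 2, 4, 5, 5, 7, 7, 8]


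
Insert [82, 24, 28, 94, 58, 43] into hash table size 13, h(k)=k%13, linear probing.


Insert 82: h=4 -> slot 4
Insert 24: h=11 -> slot 11
Insert 28: h=2 -> slot 2
Insert 94: h=3 -> slot 3
Insert 58: h=6 -> slot 6
Insert 43: h=4, 1 probes -> slot 5

Table: [None, None, 28, 94, 82, 43, 58, None, None, None, None, 24, None]


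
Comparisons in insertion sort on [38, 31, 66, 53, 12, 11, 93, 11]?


Algorithm: insertion sort
Input: [38, 31, 66, 53, 12, 11, 93, 11]
Sorted: [11, 11, 12, 31, 38, 53, 66, 93]

21


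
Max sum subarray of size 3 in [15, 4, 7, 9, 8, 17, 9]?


[0:3]: 26
[1:4]: 20
[2:5]: 24
[3:6]: 34
[4:7]: 34

Max: 34 at [3:6]


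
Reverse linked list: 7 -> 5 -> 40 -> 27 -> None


Step 1: curr=7, set curr.next=prev(None) | reversed so far: 7
Step 2: curr=5, set curr.next=prev(7) | reversed so far: 5 -> 7
Step 3: curr=40, set curr.next=prev(5) | reversed so far: 40 -> 5 -> 7
Step 4: curr=27, set curr.next=prev(40) | reversed so far: 27 -> 40 -> 5 -> 7

27 -> 40 -> 5 -> 7 -> None


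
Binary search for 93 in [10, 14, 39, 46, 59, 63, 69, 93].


Step 1: lo=0, hi=7, mid=3, val=46
Step 2: lo=4, hi=7, mid=5, val=63
Step 3: lo=6, hi=7, mid=6, val=69
Step 4: lo=7, hi=7, mid=7, val=93

Found at index 7


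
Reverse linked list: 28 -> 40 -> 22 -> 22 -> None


Step 1: curr=28, set curr.next=prev(None) | reversed so far: 28
Step 2: curr=40, set curr.next=prev(28) | reversed so far: 40 -> 28
Step 3: curr=22, set curr.next=prev(40) | reversed so far: 22 -> 40 -> 28
Step 4: curr=22, set curr.next=prev(22) | reversed so far: 22 -> 22 -> 40 -> 28

22 -> 22 -> 40 -> 28 -> None


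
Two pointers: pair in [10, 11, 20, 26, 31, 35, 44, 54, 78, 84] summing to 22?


lo=0(10)+hi=9(84)=94
lo=0(10)+hi=8(78)=88
lo=0(10)+hi=7(54)=64
lo=0(10)+hi=6(44)=54
lo=0(10)+hi=5(35)=45
lo=0(10)+hi=4(31)=41
lo=0(10)+hi=3(26)=36
lo=0(10)+hi=2(20)=30
lo=0(10)+hi=1(11)=21

No pair found


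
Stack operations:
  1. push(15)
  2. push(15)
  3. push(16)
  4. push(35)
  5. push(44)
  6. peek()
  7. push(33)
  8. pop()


push(15) -> [15]
push(15) -> [15, 15]
push(16) -> [15, 15, 16]
push(35) -> [15, 15, 16, 35]
push(44) -> [15, 15, 16, 35, 44]
peek()->44
push(33) -> [15, 15, 16, 35, 44, 33]
pop()->33, [15, 15, 16, 35, 44]

Final stack: [15, 15, 16, 35, 44]


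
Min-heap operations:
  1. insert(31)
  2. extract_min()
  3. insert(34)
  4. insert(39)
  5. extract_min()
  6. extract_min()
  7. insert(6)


insert(31) -> [31]
extract_min()->31, []
insert(34) -> [34]
insert(39) -> [34, 39]
extract_min()->34, [39]
extract_min()->39, []
insert(6) -> [6]

Final heap: [6]


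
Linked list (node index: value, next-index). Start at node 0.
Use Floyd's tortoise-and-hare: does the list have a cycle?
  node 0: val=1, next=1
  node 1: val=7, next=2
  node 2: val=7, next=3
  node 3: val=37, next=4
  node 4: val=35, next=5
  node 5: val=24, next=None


Floyd's tortoise (slow, +1) and hare (fast, +2):
  init: slow=0, fast=0
  step 1: slow=1, fast=2
  step 2: slow=2, fast=4
  step 3: fast 4->5->None, no cycle

Cycle: no


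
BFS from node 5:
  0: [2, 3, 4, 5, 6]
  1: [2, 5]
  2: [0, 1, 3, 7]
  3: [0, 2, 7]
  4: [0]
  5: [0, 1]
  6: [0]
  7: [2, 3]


Visit 5, enqueue [0, 1]
Visit 0, enqueue [2, 3, 4, 6]
Visit 1, enqueue []
Visit 2, enqueue [7]
Visit 3, enqueue []
Visit 4, enqueue []
Visit 6, enqueue []
Visit 7, enqueue []

BFS order: [5, 0, 1, 2, 3, 4, 6, 7]


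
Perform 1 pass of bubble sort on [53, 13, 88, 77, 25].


Initial: [53, 13, 88, 77, 25]
Pass 1: [13, 53, 77, 25, 88] (3 swaps)

After 1 pass: [13, 53, 77, 25, 88]


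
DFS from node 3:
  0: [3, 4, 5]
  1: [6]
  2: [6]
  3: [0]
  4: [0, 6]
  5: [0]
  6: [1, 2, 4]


Visit 3, push [0]
Visit 0, push [5, 4]
Visit 4, push [6]
Visit 6, push [2, 1]
Visit 1, push []
Visit 2, push []
Visit 5, push []

DFS order: [3, 0, 4, 6, 1, 2, 5]


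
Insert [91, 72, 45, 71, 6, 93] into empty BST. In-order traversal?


Insert 91: root
Insert 72: L from 91
Insert 45: L from 91 -> L from 72
Insert 71: L from 91 -> L from 72 -> R from 45
Insert 6: L from 91 -> L from 72 -> L from 45
Insert 93: R from 91

In-order: [6, 45, 71, 72, 91, 93]


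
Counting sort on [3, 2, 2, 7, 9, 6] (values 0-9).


Input: [3, 2, 2, 7, 9, 6]
Counts: [0, 0, 2, 1, 0, 0, 1, 1, 0, 1]

Sorted: [2, 2, 3, 6, 7, 9]


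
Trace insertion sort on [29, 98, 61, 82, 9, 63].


Initial: [29, 98, 61, 82, 9, 63]
Insert 98: [29, 98, 61, 82, 9, 63]
Insert 61: [29, 61, 98, 82, 9, 63]
Insert 82: [29, 61, 82, 98, 9, 63]
Insert 9: [9, 29, 61, 82, 98, 63]
Insert 63: [9, 29, 61, 63, 82, 98]

Sorted: [9, 29, 61, 63, 82, 98]


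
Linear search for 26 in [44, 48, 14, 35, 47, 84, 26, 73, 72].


i=0: 44!=26
i=1: 48!=26
i=2: 14!=26
i=3: 35!=26
i=4: 47!=26
i=5: 84!=26
i=6: 26==26 found!

Found at 6, 7 comps


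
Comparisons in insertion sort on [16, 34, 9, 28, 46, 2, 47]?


Algorithm: insertion sort
Input: [16, 34, 9, 28, 46, 2, 47]
Sorted: [2, 9, 16, 28, 34, 46, 47]

12


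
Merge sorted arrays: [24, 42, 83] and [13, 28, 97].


Take 13 from B
Take 24 from A
Take 28 from B
Take 42 from A
Take 83 from A

Merged: [13, 24, 28, 42, 83, 97]


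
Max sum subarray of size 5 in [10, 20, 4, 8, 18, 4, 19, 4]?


[0:5]: 60
[1:6]: 54
[2:7]: 53
[3:8]: 53

Max: 60 at [0:5]


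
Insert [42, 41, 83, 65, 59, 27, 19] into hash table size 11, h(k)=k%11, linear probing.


Insert 42: h=9 -> slot 9
Insert 41: h=8 -> slot 8
Insert 83: h=6 -> slot 6
Insert 65: h=10 -> slot 10
Insert 59: h=4 -> slot 4
Insert 27: h=5 -> slot 5
Insert 19: h=8, 3 probes -> slot 0

Table: [19, None, None, None, 59, 27, 83, None, 41, 42, 65]


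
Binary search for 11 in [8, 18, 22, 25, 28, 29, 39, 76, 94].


Step 1: lo=0, hi=8, mid=4, val=28
Step 2: lo=0, hi=3, mid=1, val=18
Step 3: lo=0, hi=0, mid=0, val=8

Not found


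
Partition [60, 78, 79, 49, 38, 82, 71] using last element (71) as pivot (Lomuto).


Pivot: 71
  60 <= 71: advance i (no swap)
  49 <= 71: swap -> [60, 49, 79, 78, 38, 82, 71]
  38 <= 71: swap -> [60, 49, 38, 78, 79, 82, 71]
Place pivot at 3: [60, 49, 38, 71, 79, 82, 78]

Partitioned: [60, 49, 38, 71, 79, 82, 78]


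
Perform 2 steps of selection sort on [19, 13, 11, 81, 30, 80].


Initial: [19, 13, 11, 81, 30, 80]
Step 1: min=11 at 2
  Swap: [11, 13, 19, 81, 30, 80]
Step 2: min=13 at 1
  Swap: [11, 13, 19, 81, 30, 80]

After 2 steps: [11, 13, 19, 81, 30, 80]


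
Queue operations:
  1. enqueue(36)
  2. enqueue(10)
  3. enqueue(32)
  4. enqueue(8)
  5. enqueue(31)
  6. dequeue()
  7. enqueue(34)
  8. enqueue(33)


enqueue(36) -> [36]
enqueue(10) -> [36, 10]
enqueue(32) -> [36, 10, 32]
enqueue(8) -> [36, 10, 32, 8]
enqueue(31) -> [36, 10, 32, 8, 31]
dequeue()->36, [10, 32, 8, 31]
enqueue(34) -> [10, 32, 8, 31, 34]
enqueue(33) -> [10, 32, 8, 31, 34, 33]

Final queue: [10, 32, 8, 31, 34, 33]


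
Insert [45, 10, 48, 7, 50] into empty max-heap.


Insert 45: [45]
Insert 10: [45, 10]
Insert 48: [48, 10, 45]
Insert 7: [48, 10, 45, 7]
Insert 50: [50, 48, 45, 7, 10]

Final heap: [50, 48, 45, 7, 10]


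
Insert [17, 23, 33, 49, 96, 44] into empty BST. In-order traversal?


Insert 17: root
Insert 23: R from 17
Insert 33: R from 17 -> R from 23
Insert 49: R from 17 -> R from 23 -> R from 33
Insert 96: R from 17 -> R from 23 -> R from 33 -> R from 49
Insert 44: R from 17 -> R from 23 -> R from 33 -> L from 49

In-order: [17, 23, 33, 44, 49, 96]


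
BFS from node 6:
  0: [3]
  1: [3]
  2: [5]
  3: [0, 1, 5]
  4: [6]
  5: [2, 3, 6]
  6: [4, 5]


Visit 6, enqueue [4, 5]
Visit 4, enqueue []
Visit 5, enqueue [2, 3]
Visit 2, enqueue []
Visit 3, enqueue [0, 1]
Visit 0, enqueue []
Visit 1, enqueue []

BFS order: [6, 4, 5, 2, 3, 0, 1]


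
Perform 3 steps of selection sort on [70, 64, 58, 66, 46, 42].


Initial: [70, 64, 58, 66, 46, 42]
Step 1: min=42 at 5
  Swap: [42, 64, 58, 66, 46, 70]
Step 2: min=46 at 4
  Swap: [42, 46, 58, 66, 64, 70]
Step 3: min=58 at 2
  Swap: [42, 46, 58, 66, 64, 70]

After 3 steps: [42, 46, 58, 66, 64, 70]


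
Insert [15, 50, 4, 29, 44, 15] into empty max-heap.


Insert 15: [15]
Insert 50: [50, 15]
Insert 4: [50, 15, 4]
Insert 29: [50, 29, 4, 15]
Insert 44: [50, 44, 4, 15, 29]
Insert 15: [50, 44, 15, 15, 29, 4]

Final heap: [50, 44, 15, 15, 29, 4]


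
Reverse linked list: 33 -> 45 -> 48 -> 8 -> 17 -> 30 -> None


Step 1: curr=33, set curr.next=prev(None) | reversed so far: 33
Step 2: curr=45, set curr.next=prev(33) | reversed so far: 45 -> 33
Step 3: curr=48, set curr.next=prev(45) | reversed so far: 48 -> 45 -> 33
Step 4: curr=8, set curr.next=prev(48) | reversed so far: 8 -> 48 -> 45 -> 33
Step 5: curr=17, set curr.next=prev(8) | reversed so far: 17 -> 8 -> 48 -> 45 -> 33
Step 6: curr=30, set curr.next=prev(17) | reversed so far: 30 -> 17 -> 8 -> 48 -> 45 -> 33

30 -> 17 -> 8 -> 48 -> 45 -> 33 -> None


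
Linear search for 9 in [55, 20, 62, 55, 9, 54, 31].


i=0: 55!=9
i=1: 20!=9
i=2: 62!=9
i=3: 55!=9
i=4: 9==9 found!

Found at 4, 5 comps


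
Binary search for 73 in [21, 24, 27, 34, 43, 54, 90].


Step 1: lo=0, hi=6, mid=3, val=34
Step 2: lo=4, hi=6, mid=5, val=54
Step 3: lo=6, hi=6, mid=6, val=90

Not found


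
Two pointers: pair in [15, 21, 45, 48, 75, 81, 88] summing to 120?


lo=0(15)+hi=6(88)=103
lo=1(21)+hi=6(88)=109
lo=2(45)+hi=6(88)=133
lo=2(45)+hi=5(81)=126
lo=2(45)+hi=4(75)=120

Yes: 45+75=120


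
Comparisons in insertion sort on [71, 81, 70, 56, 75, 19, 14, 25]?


Algorithm: insertion sort
Input: [71, 81, 70, 56, 75, 19, 14, 25]
Sorted: [14, 19, 25, 56, 70, 71, 75, 81]

25


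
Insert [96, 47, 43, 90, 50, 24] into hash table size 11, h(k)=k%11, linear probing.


Insert 96: h=8 -> slot 8
Insert 47: h=3 -> slot 3
Insert 43: h=10 -> slot 10
Insert 90: h=2 -> slot 2
Insert 50: h=6 -> slot 6
Insert 24: h=2, 2 probes -> slot 4

Table: [None, None, 90, 47, 24, None, 50, None, 96, None, 43]


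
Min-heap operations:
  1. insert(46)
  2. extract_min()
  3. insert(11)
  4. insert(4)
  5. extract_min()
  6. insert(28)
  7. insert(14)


insert(46) -> [46]
extract_min()->46, []
insert(11) -> [11]
insert(4) -> [4, 11]
extract_min()->4, [11]
insert(28) -> [11, 28]
insert(14) -> [11, 28, 14]

Final heap: [11, 28, 14]


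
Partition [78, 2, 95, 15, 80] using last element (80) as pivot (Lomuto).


Pivot: 80
  78 <= 80: advance i (no swap)
  2 <= 80: advance i (no swap)
  15 <= 80: swap -> [78, 2, 15, 95, 80]
Place pivot at 3: [78, 2, 15, 80, 95]

Partitioned: [78, 2, 15, 80, 95]


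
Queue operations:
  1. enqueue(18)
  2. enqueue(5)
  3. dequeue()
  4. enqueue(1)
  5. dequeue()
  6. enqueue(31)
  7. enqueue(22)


enqueue(18) -> [18]
enqueue(5) -> [18, 5]
dequeue()->18, [5]
enqueue(1) -> [5, 1]
dequeue()->5, [1]
enqueue(31) -> [1, 31]
enqueue(22) -> [1, 31, 22]

Final queue: [1, 31, 22]


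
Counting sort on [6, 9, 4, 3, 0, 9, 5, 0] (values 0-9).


Input: [6, 9, 4, 3, 0, 9, 5, 0]
Counts: [2, 0, 0, 1, 1, 1, 1, 0, 0, 2]

Sorted: [0, 0, 3, 4, 5, 6, 9, 9]


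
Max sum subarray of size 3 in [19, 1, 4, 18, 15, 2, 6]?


[0:3]: 24
[1:4]: 23
[2:5]: 37
[3:6]: 35
[4:7]: 23

Max: 37 at [2:5]


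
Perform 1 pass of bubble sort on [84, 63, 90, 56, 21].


Initial: [84, 63, 90, 56, 21]
Pass 1: [63, 84, 56, 21, 90] (3 swaps)

After 1 pass: [63, 84, 56, 21, 90]


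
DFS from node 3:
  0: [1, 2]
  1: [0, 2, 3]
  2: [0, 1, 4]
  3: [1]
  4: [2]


Visit 3, push [1]
Visit 1, push [2, 0]
Visit 0, push [2]
Visit 2, push [4]
Visit 4, push []

DFS order: [3, 1, 0, 2, 4]


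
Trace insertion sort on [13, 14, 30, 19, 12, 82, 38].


Initial: [13, 14, 30, 19, 12, 82, 38]
Insert 14: [13, 14, 30, 19, 12, 82, 38]
Insert 30: [13, 14, 30, 19, 12, 82, 38]
Insert 19: [13, 14, 19, 30, 12, 82, 38]
Insert 12: [12, 13, 14, 19, 30, 82, 38]
Insert 82: [12, 13, 14, 19, 30, 82, 38]
Insert 38: [12, 13, 14, 19, 30, 38, 82]

Sorted: [12, 13, 14, 19, 30, 38, 82]


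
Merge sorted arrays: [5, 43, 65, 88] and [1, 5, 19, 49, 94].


Take 1 from B
Take 5 from A
Take 5 from B
Take 19 from B
Take 43 from A
Take 49 from B
Take 65 from A
Take 88 from A

Merged: [1, 5, 5, 19, 43, 49, 65, 88, 94]


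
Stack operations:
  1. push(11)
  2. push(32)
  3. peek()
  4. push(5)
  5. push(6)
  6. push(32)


push(11) -> [11]
push(32) -> [11, 32]
peek()->32
push(5) -> [11, 32, 5]
push(6) -> [11, 32, 5, 6]
push(32) -> [11, 32, 5, 6, 32]

Final stack: [11, 32, 5, 6, 32]


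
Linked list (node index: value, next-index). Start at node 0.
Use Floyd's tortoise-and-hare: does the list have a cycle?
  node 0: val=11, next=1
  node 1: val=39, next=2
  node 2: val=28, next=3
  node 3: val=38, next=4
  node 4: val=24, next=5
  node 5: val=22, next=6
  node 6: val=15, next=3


Floyd's tortoise (slow, +1) and hare (fast, +2):
  init: slow=0, fast=0
  step 1: slow=1, fast=2
  step 2: slow=2, fast=4
  step 3: slow=3, fast=6
  step 4: slow=4, fast=4
  slow == fast at node 4: cycle detected

Cycle: yes


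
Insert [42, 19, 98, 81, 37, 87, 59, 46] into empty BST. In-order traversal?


Insert 42: root
Insert 19: L from 42
Insert 98: R from 42
Insert 81: R from 42 -> L from 98
Insert 37: L from 42 -> R from 19
Insert 87: R from 42 -> L from 98 -> R from 81
Insert 59: R from 42 -> L from 98 -> L from 81
Insert 46: R from 42 -> L from 98 -> L from 81 -> L from 59

In-order: [19, 37, 42, 46, 59, 81, 87, 98]


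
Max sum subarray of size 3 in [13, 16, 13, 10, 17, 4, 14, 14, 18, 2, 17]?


[0:3]: 42
[1:4]: 39
[2:5]: 40
[3:6]: 31
[4:7]: 35
[5:8]: 32
[6:9]: 46
[7:10]: 34
[8:11]: 37

Max: 46 at [6:9]


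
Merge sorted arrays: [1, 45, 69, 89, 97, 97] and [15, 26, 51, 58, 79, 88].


Take 1 from A
Take 15 from B
Take 26 from B
Take 45 from A
Take 51 from B
Take 58 from B
Take 69 from A
Take 79 from B
Take 88 from B

Merged: [1, 15, 26, 45, 51, 58, 69, 79, 88, 89, 97, 97]


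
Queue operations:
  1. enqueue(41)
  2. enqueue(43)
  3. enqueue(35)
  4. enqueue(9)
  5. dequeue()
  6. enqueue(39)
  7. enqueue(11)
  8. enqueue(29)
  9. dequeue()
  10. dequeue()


enqueue(41) -> [41]
enqueue(43) -> [41, 43]
enqueue(35) -> [41, 43, 35]
enqueue(9) -> [41, 43, 35, 9]
dequeue()->41, [43, 35, 9]
enqueue(39) -> [43, 35, 9, 39]
enqueue(11) -> [43, 35, 9, 39, 11]
enqueue(29) -> [43, 35, 9, 39, 11, 29]
dequeue()->43, [35, 9, 39, 11, 29]
dequeue()->35, [9, 39, 11, 29]

Final queue: [9, 39, 11, 29]


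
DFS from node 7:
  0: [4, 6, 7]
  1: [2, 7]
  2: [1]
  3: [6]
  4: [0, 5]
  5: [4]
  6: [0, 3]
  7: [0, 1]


Visit 7, push [1, 0]
Visit 0, push [6, 4]
Visit 4, push [5]
Visit 5, push []
Visit 6, push [3]
Visit 3, push []
Visit 1, push [2]
Visit 2, push []

DFS order: [7, 0, 4, 5, 6, 3, 1, 2]


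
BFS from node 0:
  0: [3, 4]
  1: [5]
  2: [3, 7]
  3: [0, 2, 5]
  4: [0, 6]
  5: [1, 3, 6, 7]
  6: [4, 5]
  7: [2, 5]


Visit 0, enqueue [3, 4]
Visit 3, enqueue [2, 5]
Visit 4, enqueue [6]
Visit 2, enqueue [7]
Visit 5, enqueue [1]
Visit 6, enqueue []
Visit 7, enqueue []
Visit 1, enqueue []

BFS order: [0, 3, 4, 2, 5, 6, 7, 1]


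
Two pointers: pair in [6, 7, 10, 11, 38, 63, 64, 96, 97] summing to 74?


lo=0(6)+hi=8(97)=103
lo=0(6)+hi=7(96)=102
lo=0(6)+hi=6(64)=70
lo=1(7)+hi=6(64)=71
lo=2(10)+hi=6(64)=74

Yes: 10+64=74


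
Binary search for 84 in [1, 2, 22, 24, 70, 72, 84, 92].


Step 1: lo=0, hi=7, mid=3, val=24
Step 2: lo=4, hi=7, mid=5, val=72
Step 3: lo=6, hi=7, mid=6, val=84

Found at index 6


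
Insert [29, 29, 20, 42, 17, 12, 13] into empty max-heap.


Insert 29: [29]
Insert 29: [29, 29]
Insert 20: [29, 29, 20]
Insert 42: [42, 29, 20, 29]
Insert 17: [42, 29, 20, 29, 17]
Insert 12: [42, 29, 20, 29, 17, 12]
Insert 13: [42, 29, 20, 29, 17, 12, 13]

Final heap: [42, 29, 20, 29, 17, 12, 13]


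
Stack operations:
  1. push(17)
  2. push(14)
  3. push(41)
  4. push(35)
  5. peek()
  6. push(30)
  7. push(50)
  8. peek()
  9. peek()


push(17) -> [17]
push(14) -> [17, 14]
push(41) -> [17, 14, 41]
push(35) -> [17, 14, 41, 35]
peek()->35
push(30) -> [17, 14, 41, 35, 30]
push(50) -> [17, 14, 41, 35, 30, 50]
peek()->50
peek()->50

Final stack: [17, 14, 41, 35, 30, 50]


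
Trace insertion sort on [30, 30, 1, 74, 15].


Initial: [30, 30, 1, 74, 15]
Insert 30: [30, 30, 1, 74, 15]
Insert 1: [1, 30, 30, 74, 15]
Insert 74: [1, 30, 30, 74, 15]
Insert 15: [1, 15, 30, 30, 74]

Sorted: [1, 15, 30, 30, 74]


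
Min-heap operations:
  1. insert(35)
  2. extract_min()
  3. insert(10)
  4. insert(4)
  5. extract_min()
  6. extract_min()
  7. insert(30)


insert(35) -> [35]
extract_min()->35, []
insert(10) -> [10]
insert(4) -> [4, 10]
extract_min()->4, [10]
extract_min()->10, []
insert(30) -> [30]

Final heap: [30]


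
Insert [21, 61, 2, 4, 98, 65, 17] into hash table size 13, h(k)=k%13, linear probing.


Insert 21: h=8 -> slot 8
Insert 61: h=9 -> slot 9
Insert 2: h=2 -> slot 2
Insert 4: h=4 -> slot 4
Insert 98: h=7 -> slot 7
Insert 65: h=0 -> slot 0
Insert 17: h=4, 1 probes -> slot 5

Table: [65, None, 2, None, 4, 17, None, 98, 21, 61, None, None, None]


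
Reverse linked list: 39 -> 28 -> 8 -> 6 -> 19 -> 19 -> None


Step 1: curr=39, set curr.next=prev(None) | reversed so far: 39
Step 2: curr=28, set curr.next=prev(39) | reversed so far: 28 -> 39
Step 3: curr=8, set curr.next=prev(28) | reversed so far: 8 -> 28 -> 39
Step 4: curr=6, set curr.next=prev(8) | reversed so far: 6 -> 8 -> 28 -> 39
Step 5: curr=19, set curr.next=prev(6) | reversed so far: 19 -> 6 -> 8 -> 28 -> 39
Step 6: curr=19, set curr.next=prev(19) | reversed so far: 19 -> 19 -> 6 -> 8 -> 28 -> 39

19 -> 19 -> 6 -> 8 -> 28 -> 39 -> None


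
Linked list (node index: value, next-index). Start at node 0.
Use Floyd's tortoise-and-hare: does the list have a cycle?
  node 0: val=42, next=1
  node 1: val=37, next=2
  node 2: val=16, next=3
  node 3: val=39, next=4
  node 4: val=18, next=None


Floyd's tortoise (slow, +1) and hare (fast, +2):
  init: slow=0, fast=0
  step 1: slow=1, fast=2
  step 2: slow=2, fast=4
  step 3: fast -> None, no cycle

Cycle: no


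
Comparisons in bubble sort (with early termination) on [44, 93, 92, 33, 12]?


Algorithm: bubble sort (with early termination)
Input: [44, 93, 92, 33, 12]
Sorted: [12, 33, 44, 92, 93]

10


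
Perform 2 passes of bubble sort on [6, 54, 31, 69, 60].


Initial: [6, 54, 31, 69, 60]
Pass 1: [6, 31, 54, 60, 69] (2 swaps)
Pass 2: [6, 31, 54, 60, 69] (0 swaps)

After 2 passes: [6, 31, 54, 60, 69]


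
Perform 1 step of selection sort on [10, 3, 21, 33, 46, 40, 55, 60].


Initial: [10, 3, 21, 33, 46, 40, 55, 60]
Step 1: min=3 at 1
  Swap: [3, 10, 21, 33, 46, 40, 55, 60]

After 1 step: [3, 10, 21, 33, 46, 40, 55, 60]


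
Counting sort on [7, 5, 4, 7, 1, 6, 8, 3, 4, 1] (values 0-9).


Input: [7, 5, 4, 7, 1, 6, 8, 3, 4, 1]
Counts: [0, 2, 0, 1, 2, 1, 1, 2, 1, 0]

Sorted: [1, 1, 3, 4, 4, 5, 6, 7, 7, 8]


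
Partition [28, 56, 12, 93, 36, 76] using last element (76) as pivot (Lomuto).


Pivot: 76
  28 <= 76: advance i (no swap)
  56 <= 76: advance i (no swap)
  12 <= 76: advance i (no swap)
  36 <= 76: swap -> [28, 56, 12, 36, 93, 76]
Place pivot at 4: [28, 56, 12, 36, 76, 93]

Partitioned: [28, 56, 12, 36, 76, 93]


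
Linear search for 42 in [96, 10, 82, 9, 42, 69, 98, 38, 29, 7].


i=0: 96!=42
i=1: 10!=42
i=2: 82!=42
i=3: 9!=42
i=4: 42==42 found!

Found at 4, 5 comps


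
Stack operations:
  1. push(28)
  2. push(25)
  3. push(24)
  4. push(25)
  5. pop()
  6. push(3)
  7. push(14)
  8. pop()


push(28) -> [28]
push(25) -> [28, 25]
push(24) -> [28, 25, 24]
push(25) -> [28, 25, 24, 25]
pop()->25, [28, 25, 24]
push(3) -> [28, 25, 24, 3]
push(14) -> [28, 25, 24, 3, 14]
pop()->14, [28, 25, 24, 3]

Final stack: [28, 25, 24, 3]


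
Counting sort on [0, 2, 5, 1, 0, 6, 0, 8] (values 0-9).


Input: [0, 2, 5, 1, 0, 6, 0, 8]
Counts: [3, 1, 1, 0, 0, 1, 1, 0, 1, 0]

Sorted: [0, 0, 0, 1, 2, 5, 6, 8]


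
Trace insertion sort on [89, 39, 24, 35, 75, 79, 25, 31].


Initial: [89, 39, 24, 35, 75, 79, 25, 31]
Insert 39: [39, 89, 24, 35, 75, 79, 25, 31]
Insert 24: [24, 39, 89, 35, 75, 79, 25, 31]
Insert 35: [24, 35, 39, 89, 75, 79, 25, 31]
Insert 75: [24, 35, 39, 75, 89, 79, 25, 31]
Insert 79: [24, 35, 39, 75, 79, 89, 25, 31]
Insert 25: [24, 25, 35, 39, 75, 79, 89, 31]
Insert 31: [24, 25, 31, 35, 39, 75, 79, 89]

Sorted: [24, 25, 31, 35, 39, 75, 79, 89]


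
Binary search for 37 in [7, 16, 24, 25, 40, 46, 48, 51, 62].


Step 1: lo=0, hi=8, mid=4, val=40
Step 2: lo=0, hi=3, mid=1, val=16
Step 3: lo=2, hi=3, mid=2, val=24
Step 4: lo=3, hi=3, mid=3, val=25

Not found


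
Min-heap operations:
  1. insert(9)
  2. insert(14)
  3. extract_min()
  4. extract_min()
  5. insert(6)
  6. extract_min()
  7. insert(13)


insert(9) -> [9]
insert(14) -> [9, 14]
extract_min()->9, [14]
extract_min()->14, []
insert(6) -> [6]
extract_min()->6, []
insert(13) -> [13]

Final heap: [13]


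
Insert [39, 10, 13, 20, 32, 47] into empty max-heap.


Insert 39: [39]
Insert 10: [39, 10]
Insert 13: [39, 10, 13]
Insert 20: [39, 20, 13, 10]
Insert 32: [39, 32, 13, 10, 20]
Insert 47: [47, 32, 39, 10, 20, 13]

Final heap: [47, 32, 39, 10, 20, 13]


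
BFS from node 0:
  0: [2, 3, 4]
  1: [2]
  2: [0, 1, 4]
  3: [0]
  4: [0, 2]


Visit 0, enqueue [2, 3, 4]
Visit 2, enqueue [1]
Visit 3, enqueue []
Visit 4, enqueue []
Visit 1, enqueue []

BFS order: [0, 2, 3, 4, 1]


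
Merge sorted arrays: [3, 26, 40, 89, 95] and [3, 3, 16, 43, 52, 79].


Take 3 from A
Take 3 from B
Take 3 from B
Take 16 from B
Take 26 from A
Take 40 from A
Take 43 from B
Take 52 from B
Take 79 from B

Merged: [3, 3, 3, 16, 26, 40, 43, 52, 79, 89, 95]


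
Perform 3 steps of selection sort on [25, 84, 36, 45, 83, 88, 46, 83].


Initial: [25, 84, 36, 45, 83, 88, 46, 83]
Step 1: min=25 at 0
  Swap: [25, 84, 36, 45, 83, 88, 46, 83]
Step 2: min=36 at 2
  Swap: [25, 36, 84, 45, 83, 88, 46, 83]
Step 3: min=45 at 3
  Swap: [25, 36, 45, 84, 83, 88, 46, 83]

After 3 steps: [25, 36, 45, 84, 83, 88, 46, 83]


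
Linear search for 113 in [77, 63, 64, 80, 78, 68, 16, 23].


i=0: 77!=113
i=1: 63!=113
i=2: 64!=113
i=3: 80!=113
i=4: 78!=113
i=5: 68!=113
i=6: 16!=113
i=7: 23!=113

Not found, 8 comps


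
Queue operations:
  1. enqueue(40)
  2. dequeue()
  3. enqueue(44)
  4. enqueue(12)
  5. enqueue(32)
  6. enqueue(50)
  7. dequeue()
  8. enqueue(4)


enqueue(40) -> [40]
dequeue()->40, []
enqueue(44) -> [44]
enqueue(12) -> [44, 12]
enqueue(32) -> [44, 12, 32]
enqueue(50) -> [44, 12, 32, 50]
dequeue()->44, [12, 32, 50]
enqueue(4) -> [12, 32, 50, 4]

Final queue: [12, 32, 50, 4]


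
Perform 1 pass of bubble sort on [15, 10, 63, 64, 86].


Initial: [15, 10, 63, 64, 86]
Pass 1: [10, 15, 63, 64, 86] (1 swaps)

After 1 pass: [10, 15, 63, 64, 86]


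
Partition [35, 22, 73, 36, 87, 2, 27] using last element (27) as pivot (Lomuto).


Pivot: 27
  22 <= 27: swap -> [22, 35, 73, 36, 87, 2, 27]
  2 <= 27: swap -> [22, 2, 73, 36, 87, 35, 27]
Place pivot at 2: [22, 2, 27, 36, 87, 35, 73]

Partitioned: [22, 2, 27, 36, 87, 35, 73]
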